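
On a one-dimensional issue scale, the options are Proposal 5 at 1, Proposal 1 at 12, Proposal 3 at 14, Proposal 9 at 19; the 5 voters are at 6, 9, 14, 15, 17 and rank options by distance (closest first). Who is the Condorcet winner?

Proposal 3

With single-peaked preferences on a line, the Condorcet winner is the candidate closest to the median voter.
The median voter (position 14) is closest to Proposal 3 at 14.
Check: Proposal 3 vs Proposal 9 — voters closer to Proposal 3: 4 of 5.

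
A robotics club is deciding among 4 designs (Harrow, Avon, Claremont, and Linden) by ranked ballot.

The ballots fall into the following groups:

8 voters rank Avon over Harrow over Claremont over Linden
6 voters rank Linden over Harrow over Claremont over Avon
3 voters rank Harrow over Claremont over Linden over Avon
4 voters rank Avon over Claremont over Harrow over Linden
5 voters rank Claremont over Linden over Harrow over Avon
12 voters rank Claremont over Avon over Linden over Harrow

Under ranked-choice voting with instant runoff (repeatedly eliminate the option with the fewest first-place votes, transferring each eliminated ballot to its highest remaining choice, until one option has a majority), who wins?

Claremont

Round 1: Claremont 17, Avon 12, Linden 6, Harrow 3. Harrow has the fewest and is eliminated.
Round 2: Claremont 20, Avon 12, Linden 6. Claremont has a majority.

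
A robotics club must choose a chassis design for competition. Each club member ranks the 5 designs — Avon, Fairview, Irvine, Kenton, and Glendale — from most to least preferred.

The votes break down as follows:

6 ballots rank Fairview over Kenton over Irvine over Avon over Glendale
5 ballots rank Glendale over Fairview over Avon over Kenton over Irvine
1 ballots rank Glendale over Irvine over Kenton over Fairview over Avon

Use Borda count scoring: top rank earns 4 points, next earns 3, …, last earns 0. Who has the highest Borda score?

Borda scores:
  Avon: 6·1 + 5·2 + 0 = 16
  Fairview: 6·4 + 5·3 + 1 = 40
  Irvine: 6·2 + 5·0 + 3 = 15
  Kenton: 6·3 + 5·1 + 2 = 25
  Glendale: 6·0 + 5·4 + 4 = 24
Fairview has the highest total.

Fairview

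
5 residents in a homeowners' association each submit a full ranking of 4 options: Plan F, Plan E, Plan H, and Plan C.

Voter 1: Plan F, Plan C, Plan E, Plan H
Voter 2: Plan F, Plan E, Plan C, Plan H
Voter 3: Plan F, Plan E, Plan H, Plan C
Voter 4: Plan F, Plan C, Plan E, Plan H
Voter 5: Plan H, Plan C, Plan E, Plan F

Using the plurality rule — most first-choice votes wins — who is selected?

Plan F

First-place vote totals:
  Plan F: 4
  Plan E: 0
  Plan H: 1
  Plan C: 0
Plan F has the most first-place votes.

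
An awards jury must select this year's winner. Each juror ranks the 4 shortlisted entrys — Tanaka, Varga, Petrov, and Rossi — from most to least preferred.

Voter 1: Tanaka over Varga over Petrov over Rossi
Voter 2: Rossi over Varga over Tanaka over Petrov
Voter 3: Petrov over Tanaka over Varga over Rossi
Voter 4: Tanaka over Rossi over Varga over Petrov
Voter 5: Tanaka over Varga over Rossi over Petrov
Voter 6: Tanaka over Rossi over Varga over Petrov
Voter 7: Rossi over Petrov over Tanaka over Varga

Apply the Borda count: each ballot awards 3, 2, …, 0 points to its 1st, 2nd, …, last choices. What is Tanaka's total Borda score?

16

Borda scores:
  Tanaka: 3 + 1 + 2 + 3 + 3 + 3 + 1 = 16
  Varga: 2 + 2 + 1 + 1 + 2 + 1 + 0 = 9
  Petrov: 1 + 0 + 3 + 0 + 0 + 0 + 2 = 6
  Rossi: 0 + 3 + 0 + 2 + 1 + 2 + 3 = 11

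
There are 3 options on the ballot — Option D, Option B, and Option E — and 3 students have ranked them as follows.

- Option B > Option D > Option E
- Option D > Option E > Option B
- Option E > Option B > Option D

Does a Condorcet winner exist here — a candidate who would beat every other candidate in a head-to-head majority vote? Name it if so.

No Condorcet winner

Head-to-head results (3 voters total):
Option D vs Option B: Option B wins 2–1.
Option D vs Option E: Option D wins 2–1.
Option B vs Option E: Option E wins 2–1.
No candidate beats all others: Option D beats Option E beats Option B beats Option D, a majority cycle.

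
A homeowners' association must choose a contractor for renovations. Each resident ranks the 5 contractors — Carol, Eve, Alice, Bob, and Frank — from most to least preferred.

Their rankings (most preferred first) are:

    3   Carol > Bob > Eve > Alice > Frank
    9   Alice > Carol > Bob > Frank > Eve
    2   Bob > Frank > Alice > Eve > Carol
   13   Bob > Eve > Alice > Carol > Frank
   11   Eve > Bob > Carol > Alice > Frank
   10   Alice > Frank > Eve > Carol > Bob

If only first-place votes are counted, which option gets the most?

Alice

First-place vote totals:
  Carol: 3
  Eve: 11
  Alice: 19
  Bob: 15
  Frank: 0
Alice has the most first-place votes.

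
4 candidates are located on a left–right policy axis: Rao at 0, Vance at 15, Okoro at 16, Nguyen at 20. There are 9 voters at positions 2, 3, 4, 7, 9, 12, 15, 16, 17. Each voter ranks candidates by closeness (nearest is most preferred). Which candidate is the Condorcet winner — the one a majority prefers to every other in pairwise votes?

With single-peaked preferences on a line, the Condorcet winner is the candidate closest to the median voter.
The median voter (position 9) is closest to Vance at 15.
Check: Vance vs Rao — voters closer to Vance: 5 of 9.

Vance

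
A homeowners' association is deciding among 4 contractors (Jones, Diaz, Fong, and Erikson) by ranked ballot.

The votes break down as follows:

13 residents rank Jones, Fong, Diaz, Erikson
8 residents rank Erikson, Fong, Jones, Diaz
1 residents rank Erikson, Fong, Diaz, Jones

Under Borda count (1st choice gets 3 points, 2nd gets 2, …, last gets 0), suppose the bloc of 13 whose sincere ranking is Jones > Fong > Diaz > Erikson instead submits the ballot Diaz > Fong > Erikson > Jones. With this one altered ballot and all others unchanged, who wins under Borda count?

Borda totals with the altered ballot: Jones 8, Diaz 40, Fong 44, Erikson 40.
The switch changes the winner from Jones to Fong.

Fong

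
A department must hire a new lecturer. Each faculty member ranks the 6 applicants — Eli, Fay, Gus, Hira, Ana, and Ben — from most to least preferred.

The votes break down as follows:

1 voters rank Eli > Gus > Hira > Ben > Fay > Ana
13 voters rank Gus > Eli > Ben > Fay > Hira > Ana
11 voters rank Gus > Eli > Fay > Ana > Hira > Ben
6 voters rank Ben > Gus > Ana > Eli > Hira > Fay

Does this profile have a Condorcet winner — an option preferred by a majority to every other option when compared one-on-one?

Yes

Head-to-head results (31 voters total):
Eli vs Fay: Eli wins 31–0.
Eli vs Gus: Gus wins 30–1.
Eli vs Hira: Eli wins 31–0.
Eli vs Ana: Eli wins 25–6.
Eli vs Ben: Eli wins 25–6.
Fay vs Gus: Gus wins 31–0.
Fay vs Hira: Fay wins 24–7.
Fay vs Ana: Fay wins 25–6.
Fay vs Ben: Ben wins 20–11.
Gus vs Hira: Gus wins 31–0.
Gus vs Ana: Gus wins 31–0.
Gus vs Ben: Gus wins 25–6.
Hira vs Ana: Ana wins 17–14.
Hira vs Ben: Ben wins 19–12.
Ana vs Ben: Ben wins 20–11.
Gus beats each rival — Eli (30–1), Fay (31–0), Hira (31–0), Ana (31–0), Ben (25–6) — so Gus is the Condorcet winner.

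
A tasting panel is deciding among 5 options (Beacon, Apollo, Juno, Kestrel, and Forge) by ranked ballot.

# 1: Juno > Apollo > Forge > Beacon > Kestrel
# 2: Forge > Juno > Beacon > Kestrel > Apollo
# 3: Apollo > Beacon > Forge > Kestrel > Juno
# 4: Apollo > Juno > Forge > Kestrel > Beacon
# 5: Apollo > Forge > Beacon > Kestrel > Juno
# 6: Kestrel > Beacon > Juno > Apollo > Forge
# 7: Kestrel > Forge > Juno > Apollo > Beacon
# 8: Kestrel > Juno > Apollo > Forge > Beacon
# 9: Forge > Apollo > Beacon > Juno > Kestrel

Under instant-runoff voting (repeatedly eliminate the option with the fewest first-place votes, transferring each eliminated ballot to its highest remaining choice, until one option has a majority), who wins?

Round 1: Apollo 3, Kestrel 3, Forge 2, Juno 1, Beacon 0. Beacon has the fewest and is eliminated.
Round 2: Apollo 3, Kestrel 3, Forge 2, Juno 1. Juno has the fewest and is eliminated.
Round 3: Apollo 4, Kestrel 3, Forge 2. Forge has the fewest and is eliminated.
Round 4: Apollo 5, Kestrel 4. Apollo has a majority.

Apollo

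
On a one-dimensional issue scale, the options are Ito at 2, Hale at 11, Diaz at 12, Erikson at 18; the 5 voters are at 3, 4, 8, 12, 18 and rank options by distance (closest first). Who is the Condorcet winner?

With single-peaked preferences on a line, the Condorcet winner is the candidate closest to the median voter.
The median voter (position 8) is closest to Hale at 11.
Check: Hale vs Erikson — voters closer to Hale: 4 of 5.

Hale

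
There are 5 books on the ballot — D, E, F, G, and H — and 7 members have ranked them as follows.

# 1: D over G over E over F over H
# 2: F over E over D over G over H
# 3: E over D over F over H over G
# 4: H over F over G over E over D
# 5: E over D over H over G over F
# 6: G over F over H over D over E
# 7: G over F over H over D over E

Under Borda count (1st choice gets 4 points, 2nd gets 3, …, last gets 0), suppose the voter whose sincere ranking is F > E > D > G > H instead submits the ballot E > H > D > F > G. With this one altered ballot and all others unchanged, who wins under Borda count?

E

Borda totals with the altered ballot: D 14, E 15, F 13, G 14, H 14.
The switch changes the winner from F to E.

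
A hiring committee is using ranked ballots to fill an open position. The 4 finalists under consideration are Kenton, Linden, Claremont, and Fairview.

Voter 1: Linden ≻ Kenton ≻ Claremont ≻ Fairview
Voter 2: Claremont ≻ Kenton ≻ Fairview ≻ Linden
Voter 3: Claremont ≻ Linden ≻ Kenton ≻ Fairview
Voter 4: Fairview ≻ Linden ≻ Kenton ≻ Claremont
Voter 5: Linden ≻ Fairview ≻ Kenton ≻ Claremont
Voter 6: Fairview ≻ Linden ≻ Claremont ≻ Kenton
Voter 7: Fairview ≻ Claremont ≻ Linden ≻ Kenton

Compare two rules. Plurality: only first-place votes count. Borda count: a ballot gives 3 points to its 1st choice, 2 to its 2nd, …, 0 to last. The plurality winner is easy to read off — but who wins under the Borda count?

Linden

Plurality first-place counts: Kenton 0, Linden 2, Claremont 2, Fairview 3 → Fairview.
Borda totals: Kenton 7, Linden 13, Claremont 10, Fairview 12 → Linden.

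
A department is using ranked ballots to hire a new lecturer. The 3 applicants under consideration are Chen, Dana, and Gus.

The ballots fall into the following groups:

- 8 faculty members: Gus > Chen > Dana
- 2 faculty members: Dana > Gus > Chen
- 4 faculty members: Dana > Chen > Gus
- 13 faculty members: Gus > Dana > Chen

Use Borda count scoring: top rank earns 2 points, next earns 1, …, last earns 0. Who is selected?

Borda scores:
  Chen: 8·1 + 2·0 + 4·1 + 13·0 = 12
  Dana: 8·0 + 2·2 + 4·2 + 13·1 = 25
  Gus: 8·2 + 2·1 + 4·0 + 13·2 = 44
Gus has the highest total.

Gus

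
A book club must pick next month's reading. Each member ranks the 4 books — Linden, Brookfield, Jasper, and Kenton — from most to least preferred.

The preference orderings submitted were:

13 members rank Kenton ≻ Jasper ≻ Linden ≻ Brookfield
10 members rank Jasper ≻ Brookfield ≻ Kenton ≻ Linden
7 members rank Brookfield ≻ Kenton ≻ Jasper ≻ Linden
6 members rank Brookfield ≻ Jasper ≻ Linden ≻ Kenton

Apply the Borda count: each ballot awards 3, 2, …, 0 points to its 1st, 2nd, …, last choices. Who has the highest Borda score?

Borda scores:
  Linden: 13·1 + 10·0 + 7·0 + 6·1 = 19
  Brookfield: 13·0 + 10·2 + 7·3 + 6·3 = 59
  Jasper: 13·2 + 10·3 + 7·1 + 6·2 = 75
  Kenton: 13·3 + 10·1 + 7·2 + 6·0 = 63
Jasper has the highest total.

Jasper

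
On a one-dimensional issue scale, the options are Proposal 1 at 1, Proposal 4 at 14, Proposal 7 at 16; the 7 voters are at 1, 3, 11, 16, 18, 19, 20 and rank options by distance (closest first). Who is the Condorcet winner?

With single-peaked preferences on a line, the Condorcet winner is the candidate closest to the median voter.
The median voter (position 16) is closest to Proposal 7 at 16.
Check: Proposal 7 vs Proposal 1 — voters closer to Proposal 7: 5 of 7.

Proposal 7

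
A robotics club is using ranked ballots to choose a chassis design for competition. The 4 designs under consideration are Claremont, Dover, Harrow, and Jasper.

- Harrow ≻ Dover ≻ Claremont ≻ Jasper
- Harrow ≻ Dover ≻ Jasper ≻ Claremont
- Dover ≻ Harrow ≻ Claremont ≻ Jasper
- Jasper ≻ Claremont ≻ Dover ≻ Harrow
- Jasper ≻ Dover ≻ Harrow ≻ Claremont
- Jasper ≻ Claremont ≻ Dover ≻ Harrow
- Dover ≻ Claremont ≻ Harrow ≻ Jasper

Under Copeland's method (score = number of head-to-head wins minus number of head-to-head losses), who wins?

Pairwise results:
  Claremont vs Dover: Dover wins 5–2.
  Claremont vs Harrow: Harrow wins 4–3.
  Claremont vs Jasper: Jasper wins 4–3.
  Dover vs Harrow: Dover wins 5–2.
  Dover vs Jasper: Dover wins 4–3.
  Harrow vs Jasper: Harrow wins 4–3.
Copeland scores (wins − losses):
  Claremont: 0 − 3 = -3
  Dover: 3 − 0 = 3
  Harrow: 2 − 1 = 1
  Jasper: 1 − 2 = -1
Dover has the best Copeland score.

Dover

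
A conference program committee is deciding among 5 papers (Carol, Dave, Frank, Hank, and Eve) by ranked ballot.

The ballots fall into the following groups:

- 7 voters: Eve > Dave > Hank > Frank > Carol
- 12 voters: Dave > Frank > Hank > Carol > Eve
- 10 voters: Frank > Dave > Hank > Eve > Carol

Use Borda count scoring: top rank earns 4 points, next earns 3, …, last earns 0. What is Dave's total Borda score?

99

Borda scores:
  Carol: 7·0 + 12·1 + 10·0 = 12
  Dave: 7·3 + 12·4 + 10·3 = 99
  Frank: 7·1 + 12·3 + 10·4 = 83
  Hank: 7·2 + 12·2 + 10·2 = 58
  Eve: 7·4 + 12·0 + 10·1 = 38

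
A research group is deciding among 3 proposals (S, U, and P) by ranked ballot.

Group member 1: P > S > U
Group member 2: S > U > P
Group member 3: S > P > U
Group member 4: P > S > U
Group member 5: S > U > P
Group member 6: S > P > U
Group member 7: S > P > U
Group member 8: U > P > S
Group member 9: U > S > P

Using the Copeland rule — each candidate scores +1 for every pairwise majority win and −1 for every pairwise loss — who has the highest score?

S

Pairwise results:
  S vs U: S wins 7–2.
  S vs P: S wins 6–3.
  U vs P: P wins 5–4.
Copeland scores (wins − losses):
  S: 2 − 0 = 2
  U: 0 − 2 = -2
  P: 1 − 1 = 0
S has the best Copeland score.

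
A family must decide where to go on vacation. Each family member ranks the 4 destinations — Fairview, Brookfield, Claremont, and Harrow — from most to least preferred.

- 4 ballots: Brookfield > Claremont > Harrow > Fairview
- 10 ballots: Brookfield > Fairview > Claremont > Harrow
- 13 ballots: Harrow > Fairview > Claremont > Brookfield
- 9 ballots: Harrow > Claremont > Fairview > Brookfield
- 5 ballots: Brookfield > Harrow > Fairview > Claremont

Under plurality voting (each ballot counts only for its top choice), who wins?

First-place vote totals:
  Fairview: 0
  Brookfield: 19
  Claremont: 0
  Harrow: 22
Harrow has the most first-place votes.

Harrow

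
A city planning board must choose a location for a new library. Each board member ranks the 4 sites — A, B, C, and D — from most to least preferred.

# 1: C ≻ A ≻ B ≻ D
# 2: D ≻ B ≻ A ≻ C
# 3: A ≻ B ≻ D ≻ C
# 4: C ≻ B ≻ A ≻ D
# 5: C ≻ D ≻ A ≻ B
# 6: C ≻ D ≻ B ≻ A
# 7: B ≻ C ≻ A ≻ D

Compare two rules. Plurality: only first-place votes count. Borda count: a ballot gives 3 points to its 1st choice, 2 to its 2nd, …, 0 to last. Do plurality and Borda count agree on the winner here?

Yes

Plurality first-place counts: A 1, B 1, C 4, D 1 → C.
Borda totals: A 9, B 11, C 14, D 8 → C.
The two rules agree on C.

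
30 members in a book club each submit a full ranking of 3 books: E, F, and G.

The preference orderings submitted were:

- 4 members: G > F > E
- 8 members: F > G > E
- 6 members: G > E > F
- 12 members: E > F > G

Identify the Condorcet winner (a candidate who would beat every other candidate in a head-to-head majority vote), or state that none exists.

Head-to-head results (30 voters total):
E vs F: E wins 18–12.
E vs G: G wins 18–12.
F vs G: F wins 20–10.
No candidate beats all others: E beats F beats G beats E, a majority cycle.

There is no Condorcet winner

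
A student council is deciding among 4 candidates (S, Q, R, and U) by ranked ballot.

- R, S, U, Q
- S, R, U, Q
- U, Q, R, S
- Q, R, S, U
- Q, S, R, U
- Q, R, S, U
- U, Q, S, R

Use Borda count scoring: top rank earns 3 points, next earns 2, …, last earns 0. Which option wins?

Borda scores:
  S: 2 + 3 + 0 + 1 + 2 + 1 + 1 = 10
  Q: 0 + 0 + 2 + 3 + 3 + 3 + 2 = 13
  R: 3 + 2 + 1 + 2 + 1 + 2 + 0 = 11
  U: 1 + 1 + 3 + 0 + 0 + 0 + 3 = 8
Q has the highest total.

Q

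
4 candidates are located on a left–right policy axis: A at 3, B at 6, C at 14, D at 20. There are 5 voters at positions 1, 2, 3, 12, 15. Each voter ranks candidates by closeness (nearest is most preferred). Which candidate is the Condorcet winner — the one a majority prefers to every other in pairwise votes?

A

With single-peaked preferences on a line, the Condorcet winner is the candidate closest to the median voter.
The median voter (position 3) is closest to A at 3.
Check: A vs C — voters closer to A: 3 of 5.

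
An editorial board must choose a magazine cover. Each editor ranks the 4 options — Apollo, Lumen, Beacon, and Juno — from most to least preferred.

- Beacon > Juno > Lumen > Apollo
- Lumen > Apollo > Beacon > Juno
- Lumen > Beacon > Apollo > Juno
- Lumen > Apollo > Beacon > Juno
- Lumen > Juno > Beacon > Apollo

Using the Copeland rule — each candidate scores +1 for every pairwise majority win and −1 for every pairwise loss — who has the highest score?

Pairwise results:
  Apollo vs Lumen: Lumen wins 5–0.
  Apollo vs Beacon: Beacon wins 3–2.
  Apollo vs Juno: Apollo wins 3–2.
  Lumen vs Beacon: Lumen wins 4–1.
  Lumen vs Juno: Lumen wins 4–1.
  Beacon vs Juno: Beacon wins 4–1.
Copeland scores (wins − losses):
  Apollo: 1 − 2 = -1
  Lumen: 3 − 0 = 3
  Beacon: 2 − 1 = 1
  Juno: 0 − 3 = -3
Lumen has the best Copeland score.

Lumen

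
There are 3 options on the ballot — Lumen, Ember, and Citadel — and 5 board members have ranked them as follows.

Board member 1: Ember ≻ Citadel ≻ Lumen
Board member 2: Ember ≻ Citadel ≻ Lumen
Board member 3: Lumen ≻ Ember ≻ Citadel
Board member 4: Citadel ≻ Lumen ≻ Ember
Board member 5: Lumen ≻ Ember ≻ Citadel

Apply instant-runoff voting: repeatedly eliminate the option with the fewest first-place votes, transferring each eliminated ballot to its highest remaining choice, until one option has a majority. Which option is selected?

Lumen

Round 1: Lumen 2, Ember 2, Citadel 1. Citadel has the fewest and is eliminated.
Round 2: Lumen 3, Ember 2. Lumen has a majority.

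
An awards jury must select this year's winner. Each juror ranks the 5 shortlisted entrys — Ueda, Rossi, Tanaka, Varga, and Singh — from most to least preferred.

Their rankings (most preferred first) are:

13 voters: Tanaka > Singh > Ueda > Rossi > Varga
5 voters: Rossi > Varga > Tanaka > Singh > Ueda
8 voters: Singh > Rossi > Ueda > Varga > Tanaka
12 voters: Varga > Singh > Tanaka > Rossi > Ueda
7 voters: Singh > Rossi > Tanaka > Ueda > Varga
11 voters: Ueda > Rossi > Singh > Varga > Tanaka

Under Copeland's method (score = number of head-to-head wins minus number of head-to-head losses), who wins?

Singh

Pairwise results:
  Ueda vs Rossi: Rossi wins 32–24.
  Ueda vs Tanaka: Tanaka wins 37–19.
  Ueda vs Varga: Ueda wins 39–17.
  Ueda vs Singh: Singh wins 45–11.
  Rossi vs Tanaka: Rossi wins 31–25.
  Rossi vs Varga: Rossi wins 44–12.
  Rossi vs Singh: Singh wins 40–16.
  Tanaka vs Varga: Varga wins 36–20.
  Tanaka vs Singh: Singh wins 38–18.
  Varga vs Singh: Singh wins 39–17.
Copeland scores (wins − losses):
  Ueda: 1 − 3 = -2
  Rossi: 3 − 1 = 2
  Tanaka: 1 − 3 = -2
  Varga: 1 − 3 = -2
  Singh: 4 − 0 = 4
Singh has the best Copeland score.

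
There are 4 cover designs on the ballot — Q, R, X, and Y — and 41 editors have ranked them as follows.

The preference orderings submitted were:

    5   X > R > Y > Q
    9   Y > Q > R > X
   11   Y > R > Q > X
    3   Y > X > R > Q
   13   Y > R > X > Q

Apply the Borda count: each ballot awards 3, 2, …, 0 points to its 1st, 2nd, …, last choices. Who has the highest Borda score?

Y

Borda scores:
  Q: 5·0 + 9·2 + 11·1 + 3·0 + 13·0 = 29
  R: 5·2 + 9·1 + 11·2 + 3·1 + 13·2 = 70
  X: 5·3 + 9·0 + 11·0 + 3·2 + 13·1 = 34
  Y: 5·1 + 9·3 + 11·3 + 3·3 + 13·3 = 113
Y has the highest total.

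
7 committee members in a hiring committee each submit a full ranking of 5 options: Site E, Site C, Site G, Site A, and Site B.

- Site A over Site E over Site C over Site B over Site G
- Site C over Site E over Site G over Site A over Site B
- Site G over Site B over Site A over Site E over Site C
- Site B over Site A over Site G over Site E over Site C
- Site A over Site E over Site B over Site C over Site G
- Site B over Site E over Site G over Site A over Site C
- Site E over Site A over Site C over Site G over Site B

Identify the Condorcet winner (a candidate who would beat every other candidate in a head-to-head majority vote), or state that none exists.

Site A

Head-to-head results (7 voters total):
Site E vs Site C: Site E wins 6–1.
Site E vs Site G: Site E wins 5–2.
Site E vs Site A: Site A wins 4–3.
Site E vs Site B: Site E wins 4–3.
Site C vs Site G: Site C wins 4–3.
Site C vs Site A: Site A wins 6–1.
Site C vs Site B: Site B wins 4–3.
Site G vs Site A: Site A wins 4–3.
Site G vs Site B: Site B wins 4–3.
Site A vs Site B: Site A wins 4–3.
Site A beats each rival — Site E (4–3), Site C (6–1), Site G (4–3), Site B (4–3) — so Site A is the Condorcet winner.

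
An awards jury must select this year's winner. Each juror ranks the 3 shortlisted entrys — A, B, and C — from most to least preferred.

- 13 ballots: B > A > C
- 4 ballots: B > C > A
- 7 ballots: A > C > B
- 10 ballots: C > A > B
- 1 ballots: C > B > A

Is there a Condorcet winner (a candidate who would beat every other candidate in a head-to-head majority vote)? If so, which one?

There is no Condorcet winner

Head-to-head results (35 voters total):
A vs B: B wins 18–17.
A vs C: A wins 20–15.
B vs C: C wins 18–17.
No candidate beats all others: A beats C beats B beats A, a majority cycle.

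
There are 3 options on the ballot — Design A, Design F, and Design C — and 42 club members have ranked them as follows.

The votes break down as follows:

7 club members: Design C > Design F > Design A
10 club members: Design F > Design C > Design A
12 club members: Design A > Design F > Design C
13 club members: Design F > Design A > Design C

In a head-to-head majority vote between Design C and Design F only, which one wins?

Design F

Ballots ranking Design C above Design F: 7.
Ballots ranking Design F above Design C: 10+12+13 = 35.
Design F wins the head-to-head, 35–7.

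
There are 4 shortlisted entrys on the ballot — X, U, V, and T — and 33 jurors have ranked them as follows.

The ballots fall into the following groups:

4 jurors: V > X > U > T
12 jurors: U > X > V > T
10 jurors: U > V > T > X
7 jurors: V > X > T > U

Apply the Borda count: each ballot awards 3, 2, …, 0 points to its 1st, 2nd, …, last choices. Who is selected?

Borda scores:
  X: 4·2 + 12·2 + 10·0 + 7·2 = 46
  U: 4·1 + 12·3 + 10·3 + 7·0 = 70
  V: 4·3 + 12·1 + 10·2 + 7·3 = 65
  T: 4·0 + 12·0 + 10·1 + 7·1 = 17
U has the highest total.

U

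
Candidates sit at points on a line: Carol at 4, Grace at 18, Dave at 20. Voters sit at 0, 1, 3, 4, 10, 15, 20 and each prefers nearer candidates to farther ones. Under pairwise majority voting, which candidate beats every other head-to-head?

Carol

With single-peaked preferences on a line, the Condorcet winner is the candidate closest to the median voter.
The median voter (position 4) is closest to Carol at 4.
Check: Carol vs Dave — voters closer to Carol: 5 of 7.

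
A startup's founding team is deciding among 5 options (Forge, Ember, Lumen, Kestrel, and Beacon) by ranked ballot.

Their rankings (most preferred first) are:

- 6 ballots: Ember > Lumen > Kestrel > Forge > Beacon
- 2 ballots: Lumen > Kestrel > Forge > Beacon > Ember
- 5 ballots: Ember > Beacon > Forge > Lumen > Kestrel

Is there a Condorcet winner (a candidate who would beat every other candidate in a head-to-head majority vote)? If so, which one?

Head-to-head results (13 voters total):
Forge vs Ember: Ember wins 11–2.
Forge vs Lumen: Lumen wins 8–5.
Forge vs Kestrel: Kestrel wins 8–5.
Forge vs Beacon: Forge wins 8–5.
Ember vs Lumen: Ember wins 11–2.
Ember vs Kestrel: Ember wins 11–2.
Ember vs Beacon: Ember wins 11–2.
Lumen vs Kestrel: Lumen wins 13–0.
Lumen vs Beacon: Lumen wins 8–5.
Kestrel vs Beacon: Kestrel wins 8–5.
Ember beats each rival — Forge (11–2), Lumen (11–2), Kestrel (11–2), Beacon (11–2) — so Ember is the Condorcet winner.

Ember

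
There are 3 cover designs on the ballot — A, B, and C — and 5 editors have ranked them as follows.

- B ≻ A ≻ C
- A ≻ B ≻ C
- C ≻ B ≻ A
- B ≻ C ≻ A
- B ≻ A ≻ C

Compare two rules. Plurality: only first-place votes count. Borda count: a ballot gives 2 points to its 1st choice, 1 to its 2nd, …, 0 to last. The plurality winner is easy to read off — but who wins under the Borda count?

B

Plurality first-place counts: A 1, B 3, C 1 → B.
Borda totals: A 4, B 8, C 3 → B.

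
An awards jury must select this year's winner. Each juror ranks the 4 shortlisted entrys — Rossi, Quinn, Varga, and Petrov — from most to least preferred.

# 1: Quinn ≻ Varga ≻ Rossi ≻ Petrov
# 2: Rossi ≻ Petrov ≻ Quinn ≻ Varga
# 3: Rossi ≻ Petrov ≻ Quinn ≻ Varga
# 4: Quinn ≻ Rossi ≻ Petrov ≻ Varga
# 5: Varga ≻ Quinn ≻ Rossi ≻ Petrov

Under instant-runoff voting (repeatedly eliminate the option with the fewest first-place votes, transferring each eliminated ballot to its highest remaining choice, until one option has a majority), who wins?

Round 1: Rossi 2, Quinn 2, Varga 1, Petrov 0. Petrov has the fewest and is eliminated.
Round 2: Rossi 2, Quinn 2, Varga 1. Varga has the fewest and is eliminated.
Round 3: Quinn 3, Rossi 2. Quinn has a majority.

Quinn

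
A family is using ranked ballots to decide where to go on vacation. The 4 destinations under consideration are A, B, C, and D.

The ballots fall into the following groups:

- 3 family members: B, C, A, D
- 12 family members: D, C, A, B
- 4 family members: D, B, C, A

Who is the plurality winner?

D

First-place vote totals:
  A: 0
  B: 3
  C: 0
  D: 16
D has the most first-place votes.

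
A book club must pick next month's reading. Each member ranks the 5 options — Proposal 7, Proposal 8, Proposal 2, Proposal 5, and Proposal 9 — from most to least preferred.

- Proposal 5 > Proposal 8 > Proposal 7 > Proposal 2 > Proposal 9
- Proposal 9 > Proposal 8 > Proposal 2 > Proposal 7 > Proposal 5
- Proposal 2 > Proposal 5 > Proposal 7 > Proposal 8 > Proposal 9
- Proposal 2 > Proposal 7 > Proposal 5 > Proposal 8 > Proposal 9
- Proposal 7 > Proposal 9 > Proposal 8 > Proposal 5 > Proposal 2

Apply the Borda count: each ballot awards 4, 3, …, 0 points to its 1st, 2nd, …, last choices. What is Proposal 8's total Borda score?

10

Borda scores:
  Proposal 7: 2 + 1 + 2 + 3 + 4 = 12
  Proposal 8: 3 + 3 + 1 + 1 + 2 = 10
  Proposal 2: 1 + 2 + 4 + 4 + 0 = 11
  Proposal 5: 4 + 0 + 3 + 2 + 1 = 10
  Proposal 9: 0 + 4 + 0 + 0 + 3 = 7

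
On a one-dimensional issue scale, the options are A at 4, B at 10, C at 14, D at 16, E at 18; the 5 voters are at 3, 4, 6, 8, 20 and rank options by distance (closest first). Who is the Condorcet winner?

A

With single-peaked preferences on a line, the Condorcet winner is the candidate closest to the median voter.
The median voter (position 6) is closest to A at 4.
Check: A vs E — voters closer to A: 4 of 5.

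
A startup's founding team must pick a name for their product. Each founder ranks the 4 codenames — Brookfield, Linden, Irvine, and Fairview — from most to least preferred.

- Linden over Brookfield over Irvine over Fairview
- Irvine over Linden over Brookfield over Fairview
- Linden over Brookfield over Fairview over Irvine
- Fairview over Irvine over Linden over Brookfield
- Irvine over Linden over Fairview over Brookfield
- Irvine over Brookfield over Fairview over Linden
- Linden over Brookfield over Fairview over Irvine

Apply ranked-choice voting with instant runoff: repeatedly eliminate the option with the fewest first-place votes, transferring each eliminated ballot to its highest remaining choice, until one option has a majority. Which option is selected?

Irvine

Round 1: Linden 3, Irvine 3, Fairview 1, Brookfield 0. Brookfield has the fewest and is eliminated.
Round 2: Linden 3, Irvine 3, Fairview 1. Fairview has the fewest and is eliminated.
Round 3: Irvine 4, Linden 3. Irvine has a majority.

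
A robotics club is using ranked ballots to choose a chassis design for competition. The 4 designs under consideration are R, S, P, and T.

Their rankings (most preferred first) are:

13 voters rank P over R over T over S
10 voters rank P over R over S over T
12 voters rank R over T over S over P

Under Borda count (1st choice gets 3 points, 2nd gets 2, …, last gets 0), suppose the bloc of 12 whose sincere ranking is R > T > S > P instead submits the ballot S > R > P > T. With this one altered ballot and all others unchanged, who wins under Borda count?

P

Borda totals with the altered ballot: R 70, S 46, P 81, T 13.
The switch changes the winner from R to P.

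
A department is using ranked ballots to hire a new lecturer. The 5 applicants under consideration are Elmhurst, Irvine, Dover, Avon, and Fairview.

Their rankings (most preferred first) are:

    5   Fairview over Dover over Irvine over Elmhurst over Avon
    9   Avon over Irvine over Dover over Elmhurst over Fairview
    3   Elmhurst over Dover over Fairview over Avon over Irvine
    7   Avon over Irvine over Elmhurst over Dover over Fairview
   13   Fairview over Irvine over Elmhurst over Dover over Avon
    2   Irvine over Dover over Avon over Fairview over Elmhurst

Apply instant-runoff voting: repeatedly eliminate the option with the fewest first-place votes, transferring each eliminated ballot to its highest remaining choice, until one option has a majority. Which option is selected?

Round 1: Fairview 18, Avon 16, Elmhurst 3, Irvine 2, Dover 0. Dover has the fewest and is eliminated.
Round 2: Fairview 18, Avon 16, Elmhurst 3, Irvine 2. Irvine has the fewest and is eliminated.
Round 3: Avon 18, Fairview 18, Elmhurst 3. Elmhurst has the fewest and is eliminated.
Round 4: Fairview 21, Avon 18. Fairview has a majority.

Fairview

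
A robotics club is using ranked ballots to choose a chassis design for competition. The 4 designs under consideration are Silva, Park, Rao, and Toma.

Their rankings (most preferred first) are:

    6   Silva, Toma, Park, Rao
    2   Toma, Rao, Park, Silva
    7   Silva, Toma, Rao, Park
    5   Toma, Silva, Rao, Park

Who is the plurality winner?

Silva

First-place vote totals:
  Silva: 13
  Park: 0
  Rao: 0
  Toma: 7
Silva has the most first-place votes.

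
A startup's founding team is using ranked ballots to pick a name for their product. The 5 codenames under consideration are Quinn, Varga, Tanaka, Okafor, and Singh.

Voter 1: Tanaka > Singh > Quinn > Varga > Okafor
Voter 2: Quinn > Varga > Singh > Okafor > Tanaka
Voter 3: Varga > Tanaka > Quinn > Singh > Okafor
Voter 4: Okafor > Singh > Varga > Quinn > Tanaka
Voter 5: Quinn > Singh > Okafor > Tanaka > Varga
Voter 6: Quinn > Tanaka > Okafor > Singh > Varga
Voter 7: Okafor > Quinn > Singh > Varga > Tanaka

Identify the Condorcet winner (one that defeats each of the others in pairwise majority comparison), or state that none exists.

Quinn

Head-to-head results (7 voters total):
Quinn vs Varga: Quinn wins 5–2.
Quinn vs Tanaka: Quinn wins 5–2.
Quinn vs Okafor: Quinn wins 5–2.
Quinn vs Singh: Quinn wins 5–2.
Varga vs Tanaka: Varga wins 4–3.
Varga vs Okafor: Okafor wins 4–3.
Varga vs Singh: Singh wins 5–2.
Tanaka vs Okafor: Okafor wins 4–3.
Tanaka vs Singh: Singh wins 4–3.
Okafor vs Singh: Singh wins 4–3.
Quinn beats each rival — Varga (5–2), Tanaka (5–2), Okafor (5–2), Singh (5–2) — so Quinn is the Condorcet winner.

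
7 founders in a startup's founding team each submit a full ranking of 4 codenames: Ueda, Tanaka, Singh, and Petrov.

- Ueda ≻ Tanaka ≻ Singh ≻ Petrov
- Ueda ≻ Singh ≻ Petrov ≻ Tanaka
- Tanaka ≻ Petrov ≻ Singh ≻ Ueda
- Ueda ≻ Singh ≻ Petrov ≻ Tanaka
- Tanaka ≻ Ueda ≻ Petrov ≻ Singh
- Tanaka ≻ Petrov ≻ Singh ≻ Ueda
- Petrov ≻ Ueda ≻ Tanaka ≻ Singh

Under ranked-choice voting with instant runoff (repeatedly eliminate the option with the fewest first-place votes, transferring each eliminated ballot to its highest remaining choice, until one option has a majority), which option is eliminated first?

Round 1: Ueda 3, Tanaka 3, Petrov 1, Singh 0. Singh has the fewest and is eliminated.
Round 2: Ueda 3, Tanaka 3, Petrov 1. Petrov has the fewest and is eliminated.
Round 3: Ueda 4, Tanaka 3. Ueda has a majority.

Singh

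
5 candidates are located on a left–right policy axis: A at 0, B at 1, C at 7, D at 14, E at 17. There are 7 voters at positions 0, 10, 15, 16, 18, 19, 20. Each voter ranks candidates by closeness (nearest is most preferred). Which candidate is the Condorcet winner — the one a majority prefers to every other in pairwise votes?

E

With single-peaked preferences on a line, the Condorcet winner is the candidate closest to the median voter.
The median voter (position 16) is closest to E at 17.
Check: E vs A — voters closer to E: 6 of 7.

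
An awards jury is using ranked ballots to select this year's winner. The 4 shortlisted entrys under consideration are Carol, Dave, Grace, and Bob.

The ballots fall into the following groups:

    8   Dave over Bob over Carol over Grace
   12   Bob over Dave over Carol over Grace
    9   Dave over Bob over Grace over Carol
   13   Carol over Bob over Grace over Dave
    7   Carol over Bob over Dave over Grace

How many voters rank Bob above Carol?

29

Ballots ranking Bob above Carol: 8+12+9 = 29.
Ballots ranking Carol above Bob: 13+7 = 20.
So 29 of 49 voters prefer Bob to Carol.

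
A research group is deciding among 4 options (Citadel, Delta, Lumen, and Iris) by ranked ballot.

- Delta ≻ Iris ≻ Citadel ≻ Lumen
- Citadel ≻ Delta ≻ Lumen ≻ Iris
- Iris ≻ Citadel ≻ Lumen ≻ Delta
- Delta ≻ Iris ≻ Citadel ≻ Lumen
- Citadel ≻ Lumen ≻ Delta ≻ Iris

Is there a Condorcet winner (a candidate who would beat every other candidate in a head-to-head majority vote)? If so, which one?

Head-to-head results (5 voters total):
Citadel vs Delta: Citadel wins 3–2.
Citadel vs Lumen: Citadel wins 5–0.
Citadel vs Iris: Iris wins 3–2.
Delta vs Lumen: Delta wins 3–2.
Delta vs Iris: Delta wins 4–1.
Lumen vs Iris: Iris wins 3–2.
No candidate beats all others: Citadel beats Delta beats Iris beats Citadel, a majority cycle.

There is no Condorcet winner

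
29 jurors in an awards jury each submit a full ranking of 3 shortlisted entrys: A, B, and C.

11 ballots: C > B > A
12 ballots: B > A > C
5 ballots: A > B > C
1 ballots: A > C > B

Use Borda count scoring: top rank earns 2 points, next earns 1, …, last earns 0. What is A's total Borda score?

24

Borda scores:
  A: 11·0 + 12·1 + 5·2 + 2 = 24
  B: 11·1 + 12·2 + 5·1 + 0 = 40
  C: 11·2 + 12·0 + 5·0 + 1 = 23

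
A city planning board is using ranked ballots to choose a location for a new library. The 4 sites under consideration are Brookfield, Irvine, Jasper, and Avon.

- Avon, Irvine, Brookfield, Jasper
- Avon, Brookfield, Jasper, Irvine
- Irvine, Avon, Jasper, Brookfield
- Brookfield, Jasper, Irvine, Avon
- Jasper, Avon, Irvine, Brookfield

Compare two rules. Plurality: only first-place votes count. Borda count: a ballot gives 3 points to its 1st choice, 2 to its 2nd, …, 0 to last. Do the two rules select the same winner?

Yes

Plurality first-place counts: Brookfield 1, Irvine 1, Jasper 1, Avon 2 → Avon.
Borda totals: Brookfield 6, Irvine 7, Jasper 7, Avon 10 → Avon.
The two rules agree on Avon.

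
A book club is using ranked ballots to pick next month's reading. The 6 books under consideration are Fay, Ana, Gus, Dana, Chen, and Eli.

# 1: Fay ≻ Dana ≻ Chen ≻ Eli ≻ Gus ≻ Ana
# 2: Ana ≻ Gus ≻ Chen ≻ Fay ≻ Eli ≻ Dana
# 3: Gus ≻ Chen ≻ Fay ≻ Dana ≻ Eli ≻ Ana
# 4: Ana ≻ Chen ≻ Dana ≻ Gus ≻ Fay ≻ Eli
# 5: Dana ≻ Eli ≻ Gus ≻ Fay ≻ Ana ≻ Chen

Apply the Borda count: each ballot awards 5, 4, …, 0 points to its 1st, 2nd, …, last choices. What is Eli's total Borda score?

Borda scores:
  Fay: 5 + 2 + 3 + 1 + 2 = 13
  Ana: 0 + 5 + 0 + 5 + 1 = 11
  Gus: 1 + 4 + 5 + 2 + 3 = 15
  Dana: 4 + 0 + 2 + 3 + 5 = 14
  Chen: 3 + 3 + 4 + 4 + 0 = 14
  Eli: 2 + 1 + 1 + 0 + 4 = 8

8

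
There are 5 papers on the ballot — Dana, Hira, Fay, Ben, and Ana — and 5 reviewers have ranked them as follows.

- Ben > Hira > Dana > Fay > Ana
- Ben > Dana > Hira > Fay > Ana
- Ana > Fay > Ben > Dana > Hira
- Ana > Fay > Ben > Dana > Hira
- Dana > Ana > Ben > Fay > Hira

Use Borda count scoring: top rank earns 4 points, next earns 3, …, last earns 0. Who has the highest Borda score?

Ben

Borda scores:
  Dana: 2 + 3 + 1 + 1 + 4 = 11
  Hira: 3 + 2 + 0 + 0 + 0 = 5
  Fay: 1 + 1 + 3 + 3 + 1 = 9
  Ben: 4 + 4 + 2 + 2 + 2 = 14
  Ana: 0 + 0 + 4 + 4 + 3 = 11
Ben has the highest total.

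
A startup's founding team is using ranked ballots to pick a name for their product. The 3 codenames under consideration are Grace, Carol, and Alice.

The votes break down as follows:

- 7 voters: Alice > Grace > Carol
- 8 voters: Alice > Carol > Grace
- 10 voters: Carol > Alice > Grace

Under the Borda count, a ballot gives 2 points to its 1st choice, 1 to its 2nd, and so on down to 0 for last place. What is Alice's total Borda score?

40

Borda scores:
  Grace: 7·1 + 8·0 + 10·0 = 7
  Carol: 7·0 + 8·1 + 10·2 = 28
  Alice: 7·2 + 8·2 + 10·1 = 40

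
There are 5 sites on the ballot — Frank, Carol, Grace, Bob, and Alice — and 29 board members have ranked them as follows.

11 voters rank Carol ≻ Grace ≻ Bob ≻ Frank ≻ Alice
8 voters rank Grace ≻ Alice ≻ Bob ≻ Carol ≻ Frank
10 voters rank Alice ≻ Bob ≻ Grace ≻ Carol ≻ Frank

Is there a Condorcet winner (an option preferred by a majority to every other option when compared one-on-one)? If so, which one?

Head-to-head results (29 voters total):
Frank vs Carol: Carol wins 29–0.
Frank vs Grace: Grace wins 29–0.
Frank vs Bob: Bob wins 29–0.
Frank vs Alice: Alice wins 18–11.
Carol vs Grace: Grace wins 18–11.
Carol vs Bob: Bob wins 18–11.
Carol vs Alice: Alice wins 18–11.
Grace vs Bob: Grace wins 19–10.
Grace vs Alice: Grace wins 19–10.
Bob vs Alice: Alice wins 18–11.
Grace beats each rival — Frank (29–0), Carol (18–11), Bob (19–10), Alice (19–10) — so Grace is the Condorcet winner.

Grace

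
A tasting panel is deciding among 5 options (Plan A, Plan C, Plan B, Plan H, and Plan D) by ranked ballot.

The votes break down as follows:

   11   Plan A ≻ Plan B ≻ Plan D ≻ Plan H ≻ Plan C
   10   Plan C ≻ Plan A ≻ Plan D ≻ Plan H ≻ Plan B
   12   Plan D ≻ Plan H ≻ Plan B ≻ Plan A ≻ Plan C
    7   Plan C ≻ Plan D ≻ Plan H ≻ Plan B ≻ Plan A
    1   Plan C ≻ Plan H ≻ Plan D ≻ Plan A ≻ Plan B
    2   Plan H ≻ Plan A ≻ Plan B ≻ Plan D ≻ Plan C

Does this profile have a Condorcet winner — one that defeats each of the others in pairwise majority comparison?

Head-to-head results (43 voters total):
Plan A vs Plan C: Plan A wins 25–18.
Plan A vs Plan B: Plan A wins 24–19.
Plan A vs Plan H: Plan H wins 22–21.
Plan A vs Plan D: Plan A wins 23–20.
Plan C vs Plan B: Plan B wins 25–18.
Plan C vs Plan H: Plan H wins 25–18.
Plan C vs Plan D: Plan D wins 25–18.
Plan B vs Plan H: Plan H wins 32–11.
Plan B vs Plan D: Plan D wins 30–13.
Plan H vs Plan D: Plan D wins 40–3.
No candidate beats all others: Plan A beats Plan D beats Plan H beats Plan A, a majority cycle.

No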